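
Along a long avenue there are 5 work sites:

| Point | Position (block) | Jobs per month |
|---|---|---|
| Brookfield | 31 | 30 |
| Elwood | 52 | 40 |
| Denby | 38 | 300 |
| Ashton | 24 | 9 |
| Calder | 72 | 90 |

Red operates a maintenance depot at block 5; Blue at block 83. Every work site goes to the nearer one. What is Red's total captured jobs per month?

339

The indifferent point is the midpoint (5+83)/2 = 44; work sites left of it (closer to Red at 5) go to Red, those right go to Blue.
  Ashton at 24 (w=9) → Red
  Brookfield at 31 (w=30) → Red
  Denby at 38 (w=300) → Red
  Elwood at 52 (w=40) → Blue
  Calder at 72 (w=90) → Blue
Red captures 339; Blue captures 130.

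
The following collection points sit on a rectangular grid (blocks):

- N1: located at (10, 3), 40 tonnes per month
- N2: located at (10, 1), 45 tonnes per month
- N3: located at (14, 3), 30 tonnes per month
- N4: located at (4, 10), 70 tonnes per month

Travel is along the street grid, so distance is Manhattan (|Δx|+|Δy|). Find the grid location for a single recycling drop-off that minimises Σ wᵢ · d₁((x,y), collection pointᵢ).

(10, 3)

Manhattan distance separates: Σwᵢ(|x−xᵢ|+|y−yᵢ|) = Σwᵢ|x−xᵢ| + Σwᵢ|y−yᵢ|, so x and y are optimised independently as 1-D weighted medians.
Total weight W = 185; half = 92.5.
x-coordinate, sorted with cumulative weight:
  x=4 (N4, w=70) cum 70
  x=10 (N1, w=40) cum 110  ← median
  x=10 (N2, w=45) cum 155
  x=14 (N3, w=30) cum 185
⇒ x* = 10
y-coordinate, sorted with cumulative weight:
  y=1 (N2, w=45) cum 45
  y=3 (N1, w=40) cum 85
  y=3 (N3, w=30) cum 115  ← median
  y=10 (N4, w=70) cum 185
⇒ y* = 3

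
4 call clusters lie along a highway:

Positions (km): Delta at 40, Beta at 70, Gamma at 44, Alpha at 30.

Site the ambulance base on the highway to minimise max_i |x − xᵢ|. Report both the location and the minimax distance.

The 1-center on a line is the midpoint of the two extreme points: leftmost at 30, rightmost at 70.
Optimal location = (30 + 70)/2 = 50; maximum distance = (70 − 30)/2 = 20.

location 50, max distance 20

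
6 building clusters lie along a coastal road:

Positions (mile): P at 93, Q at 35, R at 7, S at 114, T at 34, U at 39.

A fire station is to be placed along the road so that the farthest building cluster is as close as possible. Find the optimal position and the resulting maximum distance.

location 60.5, max distance 53.5

The 1-center on a line is the midpoint of the two extreme points: leftmost at 7, rightmost at 114.
Optimal location = (7 + 114)/2 = 60.5; maximum distance = (114 − 7)/2 = 53.5.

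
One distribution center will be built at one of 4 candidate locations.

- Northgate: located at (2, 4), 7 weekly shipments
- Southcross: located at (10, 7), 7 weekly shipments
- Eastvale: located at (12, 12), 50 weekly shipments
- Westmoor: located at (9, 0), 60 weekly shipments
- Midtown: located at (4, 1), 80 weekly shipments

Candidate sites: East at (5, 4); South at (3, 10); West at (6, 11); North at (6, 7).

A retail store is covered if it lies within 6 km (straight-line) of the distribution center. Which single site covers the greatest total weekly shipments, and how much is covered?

East, covering 154

Coverage radius r = 6 km; a point is covered iff (Δx)²+(Δy)² ≤ 6² = 36.
  East (5, 4): covers {Northgate, Southcross, Westmoor, Midtown} → 154
  South (3, 10): covers {none} → 0
  West (6, 11): covers {Southcross} → 7
  North (6, 7): covers {Northgate, Southcross} → 14
Maximum coverage at East: 154 weekly shipments.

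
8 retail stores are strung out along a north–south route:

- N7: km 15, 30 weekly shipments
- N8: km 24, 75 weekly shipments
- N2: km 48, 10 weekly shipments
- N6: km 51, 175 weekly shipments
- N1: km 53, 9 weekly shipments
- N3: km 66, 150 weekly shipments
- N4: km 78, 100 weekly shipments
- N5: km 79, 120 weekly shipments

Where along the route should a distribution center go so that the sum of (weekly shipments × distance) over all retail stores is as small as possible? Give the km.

For a sum of weighted absolute distances on a line, the optimum is the weighted median (not the mean). Total weight W = 669; half-weight = 334.5.
Sort by position and accumulate weight:
  km 15 (N7, w=30) → cum 30
  km 24 (N8, w=75) → cum 105
  km 48 (N2, w=10) → cum 115
  km 51 (N6, w=175) → cum 290
  km 53 (N1, w=9) → cum 299
  km 66 (N3, w=150) → cum 449  ≥ 334.5 → median here
  km 78 (N4, w=100) → cum 549
  km 79 (N5, w=120) → cum 669
Optimal location: km 66.

x = 66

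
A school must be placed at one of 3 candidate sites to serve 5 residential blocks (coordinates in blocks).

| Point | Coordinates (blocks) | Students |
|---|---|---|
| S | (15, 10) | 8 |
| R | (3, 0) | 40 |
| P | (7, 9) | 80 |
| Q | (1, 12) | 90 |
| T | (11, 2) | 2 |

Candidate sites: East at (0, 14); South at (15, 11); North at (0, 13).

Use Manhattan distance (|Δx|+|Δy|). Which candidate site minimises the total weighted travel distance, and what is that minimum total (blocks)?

Total weighted distance at each candidate:
  East (0, 14): total = 2108
  South (15, 11): total = 3104
  North (0, 13): total = 1888
Minimum is at North with total 1888 blocks.

North, total 1888 blocks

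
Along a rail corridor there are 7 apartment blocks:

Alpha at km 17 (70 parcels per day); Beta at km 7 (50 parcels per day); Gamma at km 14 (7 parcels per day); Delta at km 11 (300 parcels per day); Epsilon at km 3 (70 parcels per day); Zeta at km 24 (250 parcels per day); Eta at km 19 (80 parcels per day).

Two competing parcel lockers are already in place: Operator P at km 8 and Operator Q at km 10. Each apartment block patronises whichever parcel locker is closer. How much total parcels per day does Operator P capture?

120

The indifferent point is the midpoint (8+10)/2 = 9; apartment blocks left of it (closer to Operator P at 8) go to Operator P, those right go to Operator Q.
  Epsilon at 3 (w=70) → Operator P
  Beta at 7 (w=50) → Operator P
  Delta at 11 (w=300) → Operator Q
  Gamma at 14 (w=7) → Operator Q
  Alpha at 17 (w=70) → Operator Q
  Eta at 19 (w=80) → Operator Q
  Zeta at 24 (w=250) → Operator Q
Operator P captures 120; Operator Q captures 707.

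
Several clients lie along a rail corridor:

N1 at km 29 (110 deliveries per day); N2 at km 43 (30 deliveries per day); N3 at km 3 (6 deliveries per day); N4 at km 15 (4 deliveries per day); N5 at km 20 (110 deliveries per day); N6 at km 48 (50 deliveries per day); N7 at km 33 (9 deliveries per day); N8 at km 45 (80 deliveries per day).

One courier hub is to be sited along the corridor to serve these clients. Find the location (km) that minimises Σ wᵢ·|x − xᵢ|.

x = 29

For a sum of weighted absolute distances on a line, the optimum is the weighted median (not the mean). Total weight W = 399; half-weight = 199.5.
Sort by position and accumulate weight:
  km 3 (N3, w=6) → cum 6
  km 15 (N4, w=4) → cum 10
  km 20 (N5, w=110) → cum 120
  km 29 (N1, w=110) → cum 230  ≥ 199.5 → median here
  km 33 (N7, w=9) → cum 239
  km 43 (N2, w=30) → cum 269
  km 45 (N8, w=80) → cum 349
  km 48 (N6, w=50) → cum 399
Optimal location: km 29.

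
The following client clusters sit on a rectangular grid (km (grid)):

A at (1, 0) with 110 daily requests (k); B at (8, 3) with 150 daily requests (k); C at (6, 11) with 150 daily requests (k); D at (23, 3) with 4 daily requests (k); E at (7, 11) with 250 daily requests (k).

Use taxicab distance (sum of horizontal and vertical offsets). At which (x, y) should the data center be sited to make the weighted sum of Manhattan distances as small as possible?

(7, 11)

Manhattan distance separates: Σwᵢ(|x−xᵢ|+|y−yᵢ|) = Σwᵢ|x−xᵢ| + Σwᵢ|y−yᵢ|, so x and y are optimised independently as 1-D weighted medians.
Total weight W = 664; half = 332.
x-coordinate, sorted with cumulative weight:
  x=1 (A, w=110) cum 110
  x=6 (C, w=150) cum 260
  x=7 (E, w=250) cum 510  ← median
  x=8 (B, w=150) cum 660
  x=23 (D, w=4) cum 664
⇒ x* = 7
y-coordinate, sorted with cumulative weight:
  y=0 (A, w=110) cum 110
  y=3 (B, w=150) cum 260
  y=3 (D, w=4) cum 264
  y=11 (C, w=150) cum 414  ← median
  y=11 (E, w=250) cum 664
⇒ y* = 11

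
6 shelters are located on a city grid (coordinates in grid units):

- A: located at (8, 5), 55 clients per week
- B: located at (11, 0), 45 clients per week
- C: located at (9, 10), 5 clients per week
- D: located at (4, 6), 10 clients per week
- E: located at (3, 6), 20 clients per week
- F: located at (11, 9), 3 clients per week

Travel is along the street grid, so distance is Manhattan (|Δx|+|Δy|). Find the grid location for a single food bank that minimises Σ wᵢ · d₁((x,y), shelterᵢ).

(8, 5)

Manhattan distance separates: Σwᵢ(|x−xᵢ|+|y−yᵢ|) = Σwᵢ|x−xᵢ| + Σwᵢ|y−yᵢ|, so x and y are optimised independently as 1-D weighted medians.
Total weight W = 138; half = 69.
x-coordinate, sorted with cumulative weight:
  x=3 (E, w=20) cum 20
  x=4 (D, w=10) cum 30
  x=8 (A, w=55) cum 85  ← median
  x=9 (C, w=5) cum 90
  x=11 (B, w=45) cum 135
  x=11 (F, w=3) cum 138
⇒ x* = 8
y-coordinate, sorted with cumulative weight:
  y=0 (B, w=45) cum 45
  y=5 (A, w=55) cum 100  ← median
  y=6 (D, w=10) cum 110
  y=6 (E, w=20) cum 130
  y=9 (F, w=3) cum 133
  y=10 (C, w=5) cum 138
⇒ y* = 5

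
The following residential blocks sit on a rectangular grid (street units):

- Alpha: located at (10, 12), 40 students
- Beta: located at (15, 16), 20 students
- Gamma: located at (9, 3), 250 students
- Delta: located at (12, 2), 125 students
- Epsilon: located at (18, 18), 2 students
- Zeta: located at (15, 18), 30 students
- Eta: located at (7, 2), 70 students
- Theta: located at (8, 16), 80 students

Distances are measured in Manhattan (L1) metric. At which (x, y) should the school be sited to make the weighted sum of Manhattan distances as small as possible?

(9, 3)

Manhattan distance separates: Σwᵢ(|x−xᵢ|+|y−yᵢ|) = Σwᵢ|x−xᵢ| + Σwᵢ|y−yᵢ|, so x and y are optimised independently as 1-D weighted medians.
Total weight W = 617; half = 308.5.
x-coordinate, sorted with cumulative weight:
  x=7 (Eta, w=70) cum 70
  x=8 (Theta, w=80) cum 150
  x=9 (Gamma, w=250) cum 400  ← median
  x=10 (Alpha, w=40) cum 440
  x=12 (Delta, w=125) cum 565
  x=15 (Beta, w=20) cum 585
  x=15 (Zeta, w=30) cum 615
  x=18 (Epsilon, w=2) cum 617
⇒ x* = 9
y-coordinate, sorted with cumulative weight:
  y=2 (Delta, w=125) cum 125
  y=2 (Eta, w=70) cum 195
  y=3 (Gamma, w=250) cum 445  ← median
  y=12 (Alpha, w=40) cum 485
  y=16 (Beta, w=20) cum 505
  y=16 (Theta, w=80) cum 585
  y=18 (Epsilon, w=2) cum 587
  y=18 (Zeta, w=30) cum 617
⇒ y* = 3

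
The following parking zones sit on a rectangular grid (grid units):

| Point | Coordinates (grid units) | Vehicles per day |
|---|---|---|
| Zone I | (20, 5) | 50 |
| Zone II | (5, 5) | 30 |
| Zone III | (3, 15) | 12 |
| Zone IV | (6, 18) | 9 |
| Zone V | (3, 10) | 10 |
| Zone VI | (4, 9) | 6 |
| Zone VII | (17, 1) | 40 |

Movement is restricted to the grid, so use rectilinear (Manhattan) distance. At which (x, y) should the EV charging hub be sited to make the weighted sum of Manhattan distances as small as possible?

Manhattan distance separates: Σwᵢ(|x−xᵢ|+|y−yᵢ|) = Σwᵢ|x−xᵢ| + Σwᵢ|y−yᵢ|, so x and y are optimised independently as 1-D weighted medians.
Total weight W = 157; half = 78.5.
x-coordinate, sorted with cumulative weight:
  x=3 (Zone III, w=12) cum 12
  x=3 (Zone V, w=10) cum 22
  x=4 (Zone VI, w=6) cum 28
  x=5 (Zone II, w=30) cum 58
  x=6 (Zone IV, w=9) cum 67
  x=17 (Zone VII, w=40) cum 107  ← median
  x=20 (Zone I, w=50) cum 157
⇒ x* = 17
y-coordinate, sorted with cumulative weight:
  y=1 (Zone VII, w=40) cum 40
  y=5 (Zone I, w=50) cum 90  ← median
  y=5 (Zone II, w=30) cum 120
  y=9 (Zone VI, w=6) cum 126
  y=10 (Zone V, w=10) cum 136
  y=15 (Zone III, w=12) cum 148
  y=18 (Zone IV, w=9) cum 157
⇒ y* = 5

(17, 5)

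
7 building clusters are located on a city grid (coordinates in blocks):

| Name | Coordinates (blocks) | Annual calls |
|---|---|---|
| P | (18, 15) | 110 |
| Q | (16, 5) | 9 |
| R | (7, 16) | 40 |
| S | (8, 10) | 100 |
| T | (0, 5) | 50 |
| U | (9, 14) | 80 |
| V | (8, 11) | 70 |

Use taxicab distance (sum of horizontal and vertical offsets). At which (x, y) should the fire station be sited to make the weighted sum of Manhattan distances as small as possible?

Manhattan distance separates: Σwᵢ(|x−xᵢ|+|y−yᵢ|) = Σwᵢ|x−xᵢ| + Σwᵢ|y−yᵢ|, so x and y are optimised independently as 1-D weighted medians.
Total weight W = 459; half = 229.5.
x-coordinate, sorted with cumulative weight:
  x=0 (T, w=50) cum 50
  x=7 (R, w=40) cum 90
  x=8 (S, w=100) cum 190
  x=8 (V, w=70) cum 260  ← median
  x=9 (U, w=80) cum 340
  x=16 (Q, w=9) cum 349
  x=18 (P, w=110) cum 459
⇒ x* = 8
y-coordinate, sorted with cumulative weight:
  y=5 (Q, w=9) cum 9
  y=5 (T, w=50) cum 59
  y=10 (S, w=100) cum 159
  y=11 (V, w=70) cum 229
  y=14 (U, w=80) cum 309  ← median
  y=15 (P, w=110) cum 419
  y=16 (R, w=40) cum 459
⇒ y* = 14

(8, 14)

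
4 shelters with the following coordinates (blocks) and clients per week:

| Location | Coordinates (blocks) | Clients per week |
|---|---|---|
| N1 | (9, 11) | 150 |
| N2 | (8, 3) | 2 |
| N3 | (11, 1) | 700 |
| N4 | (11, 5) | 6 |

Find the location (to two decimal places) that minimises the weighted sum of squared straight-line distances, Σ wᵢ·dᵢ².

The minimiser of Σwᵢ‖p−pᵢ‖² is the weighted centroid p* = (Σwᵢpᵢ)/(Σwᵢ).
Σwᵢ = 858.
Σwᵢxᵢ = 150·9 + 2·8 + 700·11 + 6·11 = 9132.
Σwᵢyᵢ = 150·11 + 2·3 + 700·1 + 6·5 = 2386.
x* = 9132/858 = 10.64, y* = 2386/858 = 2.78.

(10.64, 2.78)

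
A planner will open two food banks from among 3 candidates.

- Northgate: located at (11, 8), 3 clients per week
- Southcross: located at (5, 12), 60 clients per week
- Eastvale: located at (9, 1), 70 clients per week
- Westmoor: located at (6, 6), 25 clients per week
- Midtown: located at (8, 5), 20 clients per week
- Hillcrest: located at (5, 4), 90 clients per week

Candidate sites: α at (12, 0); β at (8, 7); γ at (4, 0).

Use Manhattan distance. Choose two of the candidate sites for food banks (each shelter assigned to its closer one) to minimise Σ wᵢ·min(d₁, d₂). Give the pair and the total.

Evaluate every pair (each demand assigned to the nearer of the two):
  {α, β}: total = 1427
  {β, γ}: total = 1477
  {α, γ}: total = 1917
Best pair: {α, β} with total 1427.

{α, β}, total 1427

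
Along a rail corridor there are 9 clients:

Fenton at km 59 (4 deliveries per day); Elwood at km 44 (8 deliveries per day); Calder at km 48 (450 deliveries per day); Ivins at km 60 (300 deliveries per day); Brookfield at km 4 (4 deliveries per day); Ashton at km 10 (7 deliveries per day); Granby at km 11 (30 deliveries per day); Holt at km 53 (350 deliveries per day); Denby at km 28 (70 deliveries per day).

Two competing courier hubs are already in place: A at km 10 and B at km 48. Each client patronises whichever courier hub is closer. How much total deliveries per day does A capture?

111

The indifferent point is the midpoint (10+48)/2 = 29; clients left of it (closer to A at 10) go to A, those right go to B.
  Brookfield at 4 (w=4) → A
  Ashton at 10 (w=7) → A
  Granby at 11 (w=30) → A
  Denby at 28 (w=70) → A
  Elwood at 44 (w=8) → B
  Calder at 48 (w=450) → B
  Holt at 53 (w=350) → B
  Fenton at 59 (w=4) → B
  Ivins at 60 (w=300) → B
A captures 111; B captures 1112.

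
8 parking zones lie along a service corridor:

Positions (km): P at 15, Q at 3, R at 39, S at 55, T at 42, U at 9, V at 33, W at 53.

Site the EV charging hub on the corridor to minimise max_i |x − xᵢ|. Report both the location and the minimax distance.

The 1-center on a line is the midpoint of the two extreme points: leftmost at 3, rightmost at 55.
Optimal location = (3 + 55)/2 = 29; maximum distance = (55 − 3)/2 = 26.

location 29, max distance 26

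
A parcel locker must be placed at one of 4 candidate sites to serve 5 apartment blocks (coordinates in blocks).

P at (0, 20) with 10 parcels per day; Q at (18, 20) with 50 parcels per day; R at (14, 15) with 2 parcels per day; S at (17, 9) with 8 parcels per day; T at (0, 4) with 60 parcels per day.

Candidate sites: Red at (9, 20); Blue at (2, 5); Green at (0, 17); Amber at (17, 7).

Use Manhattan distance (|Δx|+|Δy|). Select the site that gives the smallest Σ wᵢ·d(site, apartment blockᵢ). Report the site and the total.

Total weighted distance at each candidate:
  Red (9, 20): total = 2212
  Blue (2, 5): total = 2096
  Green (0, 17): total = 2092
  Amber (17, 7): total = 2238
Minimum is at Green with total 2092 blocks.

Green, total 2092 blocks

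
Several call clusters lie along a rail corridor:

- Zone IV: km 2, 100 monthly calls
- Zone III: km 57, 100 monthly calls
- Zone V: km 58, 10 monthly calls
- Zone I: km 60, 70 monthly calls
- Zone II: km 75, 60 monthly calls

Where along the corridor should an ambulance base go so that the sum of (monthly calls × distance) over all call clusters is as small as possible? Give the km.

For a sum of weighted absolute distances on a line, the optimum is the weighted median (not the mean). Total weight W = 340; half-weight = 170.
Sort by position and accumulate weight:
  km 2 (Zone IV, w=100) → cum 100
  km 57 (Zone III, w=100) → cum 200  ≥ 170 → median here
  km 58 (Zone V, w=10) → cum 210
  km 60 (Zone I, w=70) → cum 280
  km 75 (Zone II, w=60) → cum 340
Optimal location: km 57.

x = 57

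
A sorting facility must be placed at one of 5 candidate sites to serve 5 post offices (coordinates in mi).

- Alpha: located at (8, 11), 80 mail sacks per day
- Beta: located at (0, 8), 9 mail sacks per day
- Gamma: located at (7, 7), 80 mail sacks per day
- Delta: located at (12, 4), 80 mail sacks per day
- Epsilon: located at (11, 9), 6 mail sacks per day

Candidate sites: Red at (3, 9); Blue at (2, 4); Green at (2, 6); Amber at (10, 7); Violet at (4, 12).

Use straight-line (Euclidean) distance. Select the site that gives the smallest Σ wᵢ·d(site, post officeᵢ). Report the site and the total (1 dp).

Total weighted distance at each candidate:
  Red (3, 9): total = 1688.7
  Blue (2, 4): total = 2106.1
  Green (2, 6): total = 1931.0
  Amber (10, 7): total = 990.1
  Violet (4, 12): total = 1798.0
Minimum is at Amber with total 990.1 mi.

Amber, total 990.1 mi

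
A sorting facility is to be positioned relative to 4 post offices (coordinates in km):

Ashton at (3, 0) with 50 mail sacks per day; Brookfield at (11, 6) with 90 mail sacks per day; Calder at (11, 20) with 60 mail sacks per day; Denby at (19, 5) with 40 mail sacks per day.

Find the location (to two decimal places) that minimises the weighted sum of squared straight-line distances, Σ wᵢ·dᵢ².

(10.67, 8.08)

The minimiser of Σwᵢ‖p−pᵢ‖² is the weighted centroid p* = (Σwᵢpᵢ)/(Σwᵢ).
Σwᵢ = 240.
Σwᵢxᵢ = 50·3 + 90·11 + 60·11 + 40·19 = 2560.
Σwᵢyᵢ = 50·0 + 90·6 + 60·20 + 40·5 = 1940.
x* = 2560/240 = 10.67, y* = 1940/240 = 8.08.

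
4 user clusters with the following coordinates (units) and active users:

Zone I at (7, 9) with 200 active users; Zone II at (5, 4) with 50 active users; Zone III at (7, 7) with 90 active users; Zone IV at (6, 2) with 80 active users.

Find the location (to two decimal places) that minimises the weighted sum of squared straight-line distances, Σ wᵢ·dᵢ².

(6.57, 6.64)

The minimiser of Σwᵢ‖p−pᵢ‖² is the weighted centroid p* = (Σwᵢpᵢ)/(Σwᵢ).
Σwᵢ = 420.
Σwᵢxᵢ = 200·7 + 50·5 + 90·7 + 80·6 = 2760.
Σwᵢyᵢ = 200·9 + 50·4 + 90·7 + 80·2 = 2790.
x* = 2760/420 = 6.57, y* = 2790/420 = 6.64.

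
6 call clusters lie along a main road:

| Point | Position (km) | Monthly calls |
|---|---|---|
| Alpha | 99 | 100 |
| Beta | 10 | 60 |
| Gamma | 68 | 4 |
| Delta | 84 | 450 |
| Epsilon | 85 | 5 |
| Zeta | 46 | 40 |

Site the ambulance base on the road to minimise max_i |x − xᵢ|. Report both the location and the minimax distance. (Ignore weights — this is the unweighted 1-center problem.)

The 1-center on a line is the midpoint of the two extreme points: leftmost at 10, rightmost at 99.
Optimal location = (10 + 99)/2 = 54.5; maximum distance = (99 − 10)/2 = 44.5.

location 54.5, max distance 44.5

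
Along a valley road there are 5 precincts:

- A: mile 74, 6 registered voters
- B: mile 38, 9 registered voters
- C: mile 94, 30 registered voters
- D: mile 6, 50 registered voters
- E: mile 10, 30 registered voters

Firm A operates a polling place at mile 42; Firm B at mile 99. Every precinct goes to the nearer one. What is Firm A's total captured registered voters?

The indifferent point is the midpoint (42+99)/2 = 70.5; precincts left of it (closer to Firm A at 42) go to Firm A, those right go to Firm B.
  D at 6 (w=50) → Firm A
  E at 10 (w=30) → Firm A
  B at 38 (w=9) → Firm A
  A at 74 (w=6) → Firm B
  C at 94 (w=30) → Firm B
Firm A captures 89; Firm B captures 36.

89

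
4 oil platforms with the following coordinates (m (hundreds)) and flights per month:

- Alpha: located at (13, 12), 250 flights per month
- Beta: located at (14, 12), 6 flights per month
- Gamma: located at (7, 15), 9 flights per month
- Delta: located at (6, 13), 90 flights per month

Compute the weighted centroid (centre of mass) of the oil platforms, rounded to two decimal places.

(11.09, 12.33)

The minimiser of Σwᵢ‖p−pᵢ‖² is the weighted centroid p* = (Σwᵢpᵢ)/(Σwᵢ).
Σwᵢ = 355.
Σwᵢxᵢ = 250·13 + 6·14 + 9·7 + 90·6 = 3937.
Σwᵢyᵢ = 250·12 + 6·12 + 9·15 + 90·13 = 4377.
x* = 3937/355 = 11.09, y* = 4377/355 = 12.33.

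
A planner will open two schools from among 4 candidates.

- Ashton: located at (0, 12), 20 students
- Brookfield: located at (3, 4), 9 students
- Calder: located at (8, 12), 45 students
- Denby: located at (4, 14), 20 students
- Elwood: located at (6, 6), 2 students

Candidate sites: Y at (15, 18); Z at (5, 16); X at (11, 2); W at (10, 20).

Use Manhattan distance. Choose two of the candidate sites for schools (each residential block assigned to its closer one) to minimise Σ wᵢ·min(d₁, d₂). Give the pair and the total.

Evaluate every pair (each demand assigned to the nearer of the two):
  {Z, X}: total = 663
  {Y, Z}: total = 703
  {Z, W}: total = 703
  {X, W}: total = 1158
  {Y, W}: total = 1293
  {Y, X}: total = 1413
Best pair: {Z, X} with total 663.

{Z, X}, total 663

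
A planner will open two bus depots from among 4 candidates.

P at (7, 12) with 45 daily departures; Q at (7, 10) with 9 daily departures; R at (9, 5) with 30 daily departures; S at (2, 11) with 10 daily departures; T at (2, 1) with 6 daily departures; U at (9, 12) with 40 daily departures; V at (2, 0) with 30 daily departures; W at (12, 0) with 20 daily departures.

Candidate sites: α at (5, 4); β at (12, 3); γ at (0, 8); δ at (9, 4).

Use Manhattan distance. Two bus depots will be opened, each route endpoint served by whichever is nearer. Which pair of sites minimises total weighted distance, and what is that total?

Evaluate every pair (each demand assigned to the nearer of the two):
  {α, δ}: total = 1358
  {γ, δ}: total = 1416
  {β, δ}: total = 1462
  {α, β}: total = 1558
  {α, γ}: total = 1668
  {β, γ}: total = 1670
Best pair: {α, δ} with total 1358.

{α, δ}, total 1358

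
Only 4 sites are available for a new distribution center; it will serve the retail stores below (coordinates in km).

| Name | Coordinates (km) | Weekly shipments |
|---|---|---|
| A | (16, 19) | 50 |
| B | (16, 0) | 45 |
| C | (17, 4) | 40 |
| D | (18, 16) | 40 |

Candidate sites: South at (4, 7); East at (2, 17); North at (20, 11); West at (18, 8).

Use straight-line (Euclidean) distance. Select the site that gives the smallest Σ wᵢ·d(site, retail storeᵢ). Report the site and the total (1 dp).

West, total 1415.0 km

Total weighted distance at each candidate:
  South (4, 7): total = 2673.1
  East (2, 17): total = 3133.4
  North (20, 11): total = 1494.0
  West (18, 8): total = 1415.0
Minimum is at West with total 1415.0 km.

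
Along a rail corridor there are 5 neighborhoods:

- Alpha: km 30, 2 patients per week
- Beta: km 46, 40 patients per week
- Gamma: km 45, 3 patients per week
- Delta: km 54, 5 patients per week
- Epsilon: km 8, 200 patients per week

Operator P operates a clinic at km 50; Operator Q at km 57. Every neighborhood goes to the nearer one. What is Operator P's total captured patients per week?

245

The indifferent point is the midpoint (50+57)/2 = 53.5; neighborhoods left of it (closer to Operator P at 50) go to Operator P, those right go to Operator Q.
  Epsilon at 8 (w=200) → Operator P
  Alpha at 30 (w=2) → Operator P
  Gamma at 45 (w=3) → Operator P
  Beta at 46 (w=40) → Operator P
  Delta at 54 (w=5) → Operator Q
Operator P captures 245; Operator Q captures 5.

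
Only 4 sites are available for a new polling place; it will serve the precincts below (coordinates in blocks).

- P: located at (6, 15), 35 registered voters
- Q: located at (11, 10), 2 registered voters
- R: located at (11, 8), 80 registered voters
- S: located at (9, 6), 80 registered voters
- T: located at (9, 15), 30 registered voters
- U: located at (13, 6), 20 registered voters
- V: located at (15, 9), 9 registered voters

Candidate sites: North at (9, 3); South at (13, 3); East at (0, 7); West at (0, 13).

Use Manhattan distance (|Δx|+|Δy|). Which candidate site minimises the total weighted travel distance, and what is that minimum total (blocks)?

Total weighted distance at each candidate:
  North (9, 3): total = 1951
  South (13, 3): total = 2415
  East (0, 7): total = 3221
  West (0, 13): total = 3769
Minimum is at North with total 1951 blocks.

North, total 1951 blocks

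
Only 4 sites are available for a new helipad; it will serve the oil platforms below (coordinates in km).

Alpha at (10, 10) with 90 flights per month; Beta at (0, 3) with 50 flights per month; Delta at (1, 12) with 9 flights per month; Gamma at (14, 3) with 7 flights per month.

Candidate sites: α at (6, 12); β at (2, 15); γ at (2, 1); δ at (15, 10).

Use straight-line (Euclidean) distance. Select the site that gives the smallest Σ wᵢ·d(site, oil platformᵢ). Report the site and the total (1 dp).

Total weighted distance at each candidate:
  α (6, 12): total = 1072.6
  β (2, 15): total = 1604.6
  γ (2, 1): total = 1409.7
  δ (15, 10): total = 1454.4
Minimum is at α with total 1072.6 km.

α, total 1072.6 km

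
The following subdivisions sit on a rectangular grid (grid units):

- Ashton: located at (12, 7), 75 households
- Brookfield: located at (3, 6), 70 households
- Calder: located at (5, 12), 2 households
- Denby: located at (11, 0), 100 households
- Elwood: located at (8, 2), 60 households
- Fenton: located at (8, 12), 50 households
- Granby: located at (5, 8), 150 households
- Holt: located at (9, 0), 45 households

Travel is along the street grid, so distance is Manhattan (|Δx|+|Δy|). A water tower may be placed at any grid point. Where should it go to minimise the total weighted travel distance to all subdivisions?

(8, 7)

Manhattan distance separates: Σwᵢ(|x−xᵢ|+|y−yᵢ|) = Σwᵢ|x−xᵢ| + Σwᵢ|y−yᵢ|, so x and y are optimised independently as 1-D weighted medians.
Total weight W = 552; half = 276.
x-coordinate, sorted with cumulative weight:
  x=3 (Brookfield, w=70) cum 70
  x=5 (Calder, w=2) cum 72
  x=5 (Granby, w=150) cum 222
  x=8 (Elwood, w=60) cum 282  ← median
  x=8 (Fenton, w=50) cum 332
  x=9 (Holt, w=45) cum 377
  x=11 (Denby, w=100) cum 477
  x=12 (Ashton, w=75) cum 552
⇒ x* = 8
y-coordinate, sorted with cumulative weight:
  y=0 (Denby, w=100) cum 100
  y=0 (Holt, w=45) cum 145
  y=2 (Elwood, w=60) cum 205
  y=6 (Brookfield, w=70) cum 275
  y=7 (Ashton, w=75) cum 350  ← median
  y=8 (Granby, w=150) cum 500
  y=12 (Calder, w=2) cum 502
  y=12 (Fenton, w=50) cum 552
⇒ y* = 7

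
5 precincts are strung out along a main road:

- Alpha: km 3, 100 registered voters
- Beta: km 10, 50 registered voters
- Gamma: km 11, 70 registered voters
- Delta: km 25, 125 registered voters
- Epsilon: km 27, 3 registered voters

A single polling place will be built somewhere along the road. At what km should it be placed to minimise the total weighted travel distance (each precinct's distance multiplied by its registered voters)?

For a sum of weighted absolute distances on a line, the optimum is the weighted median (not the mean). Total weight W = 348; half-weight = 174.
Sort by position and accumulate weight:
  km 3 (Alpha, w=100) → cum 100
  km 10 (Beta, w=50) → cum 150
  km 11 (Gamma, w=70) → cum 220  ≥ 174 → median here
  km 25 (Delta, w=125) → cum 345
  km 27 (Epsilon, w=3) → cum 348
Optimal location: km 11.

x = 11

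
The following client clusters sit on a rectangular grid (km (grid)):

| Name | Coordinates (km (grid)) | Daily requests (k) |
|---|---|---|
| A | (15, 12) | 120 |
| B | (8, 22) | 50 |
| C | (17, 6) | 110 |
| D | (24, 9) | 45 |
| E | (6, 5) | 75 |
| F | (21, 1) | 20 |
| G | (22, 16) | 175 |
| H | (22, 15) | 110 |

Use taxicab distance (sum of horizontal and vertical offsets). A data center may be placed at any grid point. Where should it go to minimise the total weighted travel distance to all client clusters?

(17, 12)

Manhattan distance separates: Σwᵢ(|x−xᵢ|+|y−yᵢ|) = Σwᵢ|x−xᵢ| + Σwᵢ|y−yᵢ|, so x and y are optimised independently as 1-D weighted medians.
Total weight W = 705; half = 352.5.
x-coordinate, sorted with cumulative weight:
  x=6 (E, w=75) cum 75
  x=8 (B, w=50) cum 125
  x=15 (A, w=120) cum 245
  x=17 (C, w=110) cum 355  ← median
  x=21 (F, w=20) cum 375
  x=22 (G, w=175) cum 550
  x=22 (H, w=110) cum 660
  x=24 (D, w=45) cum 705
⇒ x* = 17
y-coordinate, sorted with cumulative weight:
  y=1 (F, w=20) cum 20
  y=5 (E, w=75) cum 95
  y=6 (C, w=110) cum 205
  y=9 (D, w=45) cum 250
  y=12 (A, w=120) cum 370  ← median
  y=15 (H, w=110) cum 480
  y=16 (G, w=175) cum 655
  y=22 (B, w=50) cum 705
⇒ y* = 12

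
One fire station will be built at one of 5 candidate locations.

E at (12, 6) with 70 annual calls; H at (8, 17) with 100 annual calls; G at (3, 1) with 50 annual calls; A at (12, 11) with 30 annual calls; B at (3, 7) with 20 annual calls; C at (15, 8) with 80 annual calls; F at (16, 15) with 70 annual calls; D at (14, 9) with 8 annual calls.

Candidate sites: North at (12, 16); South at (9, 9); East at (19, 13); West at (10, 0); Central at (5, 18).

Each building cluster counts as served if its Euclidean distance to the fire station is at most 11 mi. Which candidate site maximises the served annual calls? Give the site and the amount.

Coverage radius r = 11 mi; a point is covered iff (Δx)²+(Δy)² ≤ 11² = 121.
  North (12, 16): covers {E, H, A, C, F, D} → 358
  South (9, 9): covers {E, H, G, A, B, C, F, D} → 428
  East (19, 13): covers {E, A, C, F, D} → 258
  West (10, 0): covers {E, G, B, C, D} → 228
  Central (5, 18): covers {H, A} → 130
Maximum coverage at South: 428 annual calls.

South, covering 428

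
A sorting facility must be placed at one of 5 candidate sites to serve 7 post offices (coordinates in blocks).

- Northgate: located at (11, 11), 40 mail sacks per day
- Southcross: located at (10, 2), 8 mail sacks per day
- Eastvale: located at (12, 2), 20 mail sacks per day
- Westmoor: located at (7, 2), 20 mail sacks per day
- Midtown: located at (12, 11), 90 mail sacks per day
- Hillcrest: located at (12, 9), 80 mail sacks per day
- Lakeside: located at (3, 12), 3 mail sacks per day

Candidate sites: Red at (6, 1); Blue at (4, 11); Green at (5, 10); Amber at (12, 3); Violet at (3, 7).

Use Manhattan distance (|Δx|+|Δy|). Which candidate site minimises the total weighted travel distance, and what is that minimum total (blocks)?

Total weighted distance at each candidate:
  Red (6, 1): total = 3422
  Blue (4, 11): total = 2506
  Green (5, 10): total = 2256
  Amber (12, 3): total = 1778
  Violet (3, 7): total = 3101
Minimum is at Amber with total 1778 blocks.

Amber, total 1778 blocks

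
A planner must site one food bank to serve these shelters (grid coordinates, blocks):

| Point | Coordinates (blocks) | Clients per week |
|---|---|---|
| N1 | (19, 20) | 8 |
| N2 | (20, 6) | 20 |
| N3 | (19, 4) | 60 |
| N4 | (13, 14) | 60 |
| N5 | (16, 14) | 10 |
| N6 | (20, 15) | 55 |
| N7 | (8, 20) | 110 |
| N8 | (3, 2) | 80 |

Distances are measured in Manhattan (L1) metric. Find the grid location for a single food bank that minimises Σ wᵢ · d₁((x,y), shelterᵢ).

Manhattan distance separates: Σwᵢ(|x−xᵢ|+|y−yᵢ|) = Σwᵢ|x−xᵢ| + Σwᵢ|y−yᵢ|, so x and y are optimised independently as 1-D weighted medians.
Total weight W = 403; half = 201.5.
x-coordinate, sorted with cumulative weight:
  x=3 (N8, w=80) cum 80
  x=8 (N7, w=110) cum 190
  x=13 (N4, w=60) cum 250  ← median
  x=16 (N5, w=10) cum 260
  x=19 (N1, w=8) cum 268
  x=19 (N3, w=60) cum 328
  x=20 (N2, w=20) cum 348
  x=20 (N6, w=55) cum 403
⇒ x* = 13
y-coordinate, sorted with cumulative weight:
  y=2 (N8, w=80) cum 80
  y=4 (N3, w=60) cum 140
  y=6 (N2, w=20) cum 160
  y=14 (N4, w=60) cum 220  ← median
  y=14 (N5, w=10) cum 230
  y=15 (N6, w=55) cum 285
  y=20 (N1, w=8) cum 293
  y=20 (N7, w=110) cum 403
⇒ y* = 14

(13, 14)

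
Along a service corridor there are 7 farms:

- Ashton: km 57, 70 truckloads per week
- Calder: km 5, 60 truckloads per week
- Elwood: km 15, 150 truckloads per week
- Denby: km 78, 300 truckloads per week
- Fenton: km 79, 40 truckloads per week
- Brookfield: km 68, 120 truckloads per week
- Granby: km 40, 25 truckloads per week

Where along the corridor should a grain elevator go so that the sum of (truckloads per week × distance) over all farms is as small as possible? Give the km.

For a sum of weighted absolute distances on a line, the optimum is the weighted median (not the mean). Total weight W = 765; half-weight = 382.5.
Sort by position and accumulate weight:
  km 5 (Calder, w=60) → cum 60
  km 15 (Elwood, w=150) → cum 210
  km 40 (Granby, w=25) → cum 235
  km 57 (Ashton, w=70) → cum 305
  km 68 (Brookfield, w=120) → cum 425  ≥ 382.5 → median here
  km 78 (Denby, w=300) → cum 725
  km 79 (Fenton, w=40) → cum 765
Optimal location: km 68.

x = 68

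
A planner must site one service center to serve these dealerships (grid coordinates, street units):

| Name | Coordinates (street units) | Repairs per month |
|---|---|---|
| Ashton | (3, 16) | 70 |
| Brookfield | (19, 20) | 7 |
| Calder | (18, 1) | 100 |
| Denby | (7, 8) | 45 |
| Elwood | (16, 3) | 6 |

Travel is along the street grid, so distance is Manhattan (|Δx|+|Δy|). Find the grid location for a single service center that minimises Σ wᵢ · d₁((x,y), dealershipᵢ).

(7, 8)

Manhattan distance separates: Σwᵢ(|x−xᵢ|+|y−yᵢ|) = Σwᵢ|x−xᵢ| + Σwᵢ|y−yᵢ|, so x and y are optimised independently as 1-D weighted medians.
Total weight W = 228; half = 114.
x-coordinate, sorted with cumulative weight:
  x=3 (Ashton, w=70) cum 70
  x=7 (Denby, w=45) cum 115  ← median
  x=16 (Elwood, w=6) cum 121
  x=18 (Calder, w=100) cum 221
  x=19 (Brookfield, w=7) cum 228
⇒ x* = 7
y-coordinate, sorted with cumulative weight:
  y=1 (Calder, w=100) cum 100
  y=3 (Elwood, w=6) cum 106
  y=8 (Denby, w=45) cum 151  ← median
  y=16 (Ashton, w=70) cum 221
  y=20 (Brookfield, w=7) cum 228
⇒ y* = 8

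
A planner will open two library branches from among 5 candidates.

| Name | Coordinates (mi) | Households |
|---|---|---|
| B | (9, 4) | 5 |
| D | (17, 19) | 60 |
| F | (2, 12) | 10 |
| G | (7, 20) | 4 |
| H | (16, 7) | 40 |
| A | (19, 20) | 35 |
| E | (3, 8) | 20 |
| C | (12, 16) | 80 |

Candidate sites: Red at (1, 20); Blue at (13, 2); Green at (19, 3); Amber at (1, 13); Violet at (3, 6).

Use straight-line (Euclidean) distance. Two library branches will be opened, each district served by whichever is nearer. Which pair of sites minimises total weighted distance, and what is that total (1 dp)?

Evaluate every pair (each demand assigned to the nearer of the two):
  {Green, Amber}: total = 2883.6
  {Blue, Amber}: total = 3015.8
  {Green, Violet}: total = 3029.5
  {Red, Green}: total = 3091.4
  {Red, Blue}: total = 3121.7
  {Blue, Violet}: total = 3202.9
  {Red, Violet}: total = 3206.2
  {Amber, Violet}: total = 3257.6
  {Red, Amber}: total = 3356.3
  {Blue, Green}: total = 3365.5
Best pair: {Green, Amber} with total 2883.6.

{Green, Amber}, total 2883.6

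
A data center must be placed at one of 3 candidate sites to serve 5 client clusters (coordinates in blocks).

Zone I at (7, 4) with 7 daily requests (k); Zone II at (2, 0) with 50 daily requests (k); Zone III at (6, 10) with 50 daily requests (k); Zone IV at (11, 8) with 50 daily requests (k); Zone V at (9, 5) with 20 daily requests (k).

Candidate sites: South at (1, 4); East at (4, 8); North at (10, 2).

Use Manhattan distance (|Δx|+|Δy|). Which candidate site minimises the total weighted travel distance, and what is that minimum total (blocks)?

Total weighted distance at each candidate:
  South (1, 4): total = 1722
  East (4, 8): total = 1259
  North (10, 2): total = 1565
Minimum is at East with total 1259 blocks.

East, total 1259 blocks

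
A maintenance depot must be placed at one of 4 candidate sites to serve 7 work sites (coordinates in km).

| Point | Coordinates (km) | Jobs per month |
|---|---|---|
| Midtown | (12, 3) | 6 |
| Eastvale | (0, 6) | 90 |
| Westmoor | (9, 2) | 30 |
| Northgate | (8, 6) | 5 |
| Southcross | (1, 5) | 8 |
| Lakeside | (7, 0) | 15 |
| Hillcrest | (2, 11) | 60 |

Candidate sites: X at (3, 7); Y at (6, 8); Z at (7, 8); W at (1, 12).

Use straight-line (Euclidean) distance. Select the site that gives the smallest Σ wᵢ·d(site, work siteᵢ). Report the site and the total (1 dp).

X, total 994.4 km

Total weighted distance at each candidate:
  X (3, 7): total = 994.4
  Y (6, 8): total = 1299.0
  Z (7, 8): total = 1422.1
  W (1, 12): total = 1405.1
Minimum is at X with total 994.4 km.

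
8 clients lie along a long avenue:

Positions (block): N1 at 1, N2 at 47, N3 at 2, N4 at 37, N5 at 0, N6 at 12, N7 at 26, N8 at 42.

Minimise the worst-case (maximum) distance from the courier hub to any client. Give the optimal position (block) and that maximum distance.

The 1-center on a line is the midpoint of the two extreme points: leftmost at 0, rightmost at 47.
Optimal location = (0 + 47)/2 = 23.5; maximum distance = (47 − 0)/2 = 23.5.

location 23.5, max distance 23.5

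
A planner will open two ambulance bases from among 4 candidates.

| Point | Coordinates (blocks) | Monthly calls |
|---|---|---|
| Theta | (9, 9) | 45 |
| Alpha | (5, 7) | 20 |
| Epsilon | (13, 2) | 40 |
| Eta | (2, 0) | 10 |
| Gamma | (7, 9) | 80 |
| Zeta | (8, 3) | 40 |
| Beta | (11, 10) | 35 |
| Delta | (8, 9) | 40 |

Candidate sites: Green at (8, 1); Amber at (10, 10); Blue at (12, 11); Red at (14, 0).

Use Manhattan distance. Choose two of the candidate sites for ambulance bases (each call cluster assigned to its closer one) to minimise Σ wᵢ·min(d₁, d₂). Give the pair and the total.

{Green, Amber}, total 1115

Evaluate every pair (each demand assigned to the nearer of the two):
  {Green, Amber}: total = 1115
  {Amber, Red}: total = 1325
  {Green, Blue}: total = 1665
  {Amber, Blue}: total = 1665
  {Blue, Red}: total = 1915
  {Green, Red}: total = 2315
Best pair: {Green, Amber} with total 1115.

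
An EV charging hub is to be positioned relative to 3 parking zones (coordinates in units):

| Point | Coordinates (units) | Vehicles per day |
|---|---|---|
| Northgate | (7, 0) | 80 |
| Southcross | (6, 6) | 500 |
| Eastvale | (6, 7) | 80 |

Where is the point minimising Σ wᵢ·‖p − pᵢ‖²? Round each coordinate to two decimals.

The minimiser of Σwᵢ‖p−pᵢ‖² is the weighted centroid p* = (Σwᵢpᵢ)/(Σwᵢ).
Σwᵢ = 660.
Σwᵢxᵢ = 80·7 + 500·6 + 80·6 = 4040.
Σwᵢyᵢ = 80·0 + 500·6 + 80·7 = 3560.
x* = 4040/660 = 6.12, y* = 3560/660 = 5.39.

(6.12, 5.39)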